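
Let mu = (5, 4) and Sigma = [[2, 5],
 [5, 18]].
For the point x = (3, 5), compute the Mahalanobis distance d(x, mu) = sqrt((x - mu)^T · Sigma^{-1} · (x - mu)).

Step 1 — centre the observation: (x - mu) = (-2, 1).

Step 2 — invert Sigma. det(Sigma) = 2·18 - (5)² = 11.
  Sigma^{-1} = (1/det) · [[d, -b], [-b, a]] = [[1.6364, -0.4545],
 [-0.4545, 0.1818]].

Step 3 — form the quadratic (x - mu)^T · Sigma^{-1} · (x - mu):
  Sigma^{-1} · (x - mu) = (-3.7273, 1.0909).
  (x - mu)^T · [Sigma^{-1} · (x - mu)] = (-2)·(-3.7273) + (1)·(1.0909) = 8.5455.

Step 4 — take square root: d = √(8.5455) ≈ 2.9233.

d(x, mu) = √(8.5455) ≈ 2.9233


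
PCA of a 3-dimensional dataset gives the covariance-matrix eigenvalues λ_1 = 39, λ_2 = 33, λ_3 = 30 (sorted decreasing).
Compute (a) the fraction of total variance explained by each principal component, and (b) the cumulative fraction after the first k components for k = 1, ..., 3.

Step 1 — total variance = trace(Sigma) = Σ λ_i = 39 + 33 + 30 = 102.

Step 2 — fraction explained by component i = λ_i / Σ λ:
  PC1: 39/102 = 0.3824
  PC2: 33/102 = 0.3235
  PC3: 30/102 = 0.2941

Step 3 — cumulative fraction after k components = (λ_1 + ... + λ_k) / Σ λ:
  k = 1: 39/102 = 0.3824
  k = 2: (39 + 33)/102 = 72/102 = 0.7059
  k = 3: (39 + 33 + 30)/102 = 102/102 = 1

Summary (fraction, with percent):

explained: PC1 0.3824 (38.24%), PC2 0.3235 (32.35%), PC3 0.2941 (29.41%);  cumulative: 0.3824, 0.7059, 1


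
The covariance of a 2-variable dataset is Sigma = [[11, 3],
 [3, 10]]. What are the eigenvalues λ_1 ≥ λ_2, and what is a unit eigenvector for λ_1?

Step 1 — characteristic polynomial of 2×2 Sigma:
  det(Sigma - λI) = λ² - trace · λ + det = 0.
  trace = 11 + 10 = 21, det = 11·10 - (3)² = 101.
Step 2 — discriminant:
  Δ = trace² - 4·det = 441 - 404 = 37.
Step 3 — eigenvalues:
  λ = (trace ± √Δ)/2 = (21 ± 6.0828)/2,
  λ_1 = 13.5414,  λ_2 = 7.4586.

Step 4 — unit eigenvector for λ_1: solve (Sigma - λ_1 I)v = 0. First row:
  (11 - 13.5414)·v_x + (3)·v_y = 0, i.e. (-2.5414)·v_x + (3)·v_y = 0,
  so v ∝ (b, λ_1 - a) = (3, 2.5414) = u.
  ||u|| = √((3)² + (2.5414)²) = √(15.4586) ≈ 3.9317,
  v_1 = u/||u|| ≈ (0.763, 0.6464) (||v_1|| = 1).

λ_1 = 13.5414,  λ_2 = 7.4586;  v_1 ≈ (0.763, 0.6464)


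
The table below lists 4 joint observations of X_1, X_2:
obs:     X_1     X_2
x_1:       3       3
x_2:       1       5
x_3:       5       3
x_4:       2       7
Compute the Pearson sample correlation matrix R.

Step 1 — column means:
  mean(X_1) = (3 + 1 + 5 + 2) / 4 = 11/4 = 2.75
  mean(X_2) = (3 + 5 + 3 + 7) / 4 = 18/4 = 4.5

Step 2 — sample variances and covariances s[i,j] = (1/(n-1)) · Σ_k (x_{k,i} - mean_i) · (x_{k,j} - mean_j), with n-1 = 3:
  s[X_1,X_1] = ((0.25)·(0.25) + (-1.75)·(-1.75) + (2.25)·(2.25) + (-0.75)·(-0.75)) / 3 = 8.75/3 = 2.9167
  s[X_1,X_2] = ((0.25)·(-1.5) + (-1.75)·(0.5) + (2.25)·(-1.5) + (-0.75)·(2.5)) / 3 = -6.5/3 = -2.1667
  s[X_2,X_2] = ((-1.5)·(-1.5) + (0.5)·(0.5) + (-1.5)·(-1.5) + (2.5)·(2.5)) / 3 = 11/3 = 3.6667
  Sample standard deviations s_i = √(s[i,i]):
  s(X_1) = √(2.9167) = 1.7078
  s(X_2) = √(3.6667) = 1.9149

Step 3 — r_{ij} = s_{ij} / (s_i · s_j):
  r[X_1,X_1] = 1 (diagonal).
  r[X_1,X_2] = -2.1667 / (1.7078 · 1.9149) = -2.1667 / 3.2702 = -0.6625
  r[X_2,X_2] = 1 (diagonal).

R is symmetric with unit diagonal. Assembling:

R = [[1, -0.6625],
 [-0.6625, 1]]


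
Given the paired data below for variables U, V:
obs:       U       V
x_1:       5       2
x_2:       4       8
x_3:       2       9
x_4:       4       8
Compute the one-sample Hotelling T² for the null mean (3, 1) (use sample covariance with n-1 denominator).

Step 1 — sample mean vector:
  mean(U) = (5 + 4 + 2 + 4) / 4 = 15/4 = 3.75
  mean(V) = (2 + 8 + 9 + 8) / 4 = 27/4 = 6.75
  x̄ = (3.75, 6.75),  deviation x̄ - mu_0 = (3.75, 6.75) - (3, 1) = (0.75, 5.75).

Step 2 — sample covariance matrix, S[i,j] = (1/(n-1)) · Σ_k (x_{k,i} - mean_i) · (x_{k,j} - mean_j), divisor n-1 = 3:
  S[U,U] = ((1.25)·(1.25) + (0.25)·(0.25) + (-1.75)·(-1.75) + (0.25)·(0.25)) / 3 = 4.75/3 = 1.5833
  S[U,V] = ((1.25)·(-4.75) + (0.25)·(1.25) + (-1.75)·(2.25) + (0.25)·(1.25)) / 3 = -9.25/3 = -3.0833
  S[V,V] = ((-4.75)·(-4.75) + (1.25)·(1.25) + (2.25)·(2.25) + (1.25)·(1.25)) / 3 = 30.75/3 = 10.25
  S = [[1.5833, -3.0833],
 [-3.0833, 10.25]].

Step 3 — invert S. det(S) = 1.5833·10.25 - (-3.0833)² = 6.7222.
  S^{-1} = (1/det) · [[d, -b], [-b, a]] = [[1.5248, 0.4587],
 [0.4587, 0.2355]].

Step 4 — quadratic form (x̄ - mu_0)^T · S^{-1} · (x̄ - mu_0):
  S^{-1} · (x̄ - mu_0) = (3.781, 1.6983),
  (x̄ - mu_0)^T · [...] = (0.75)·(3.781) + (5.75)·(1.6983) = 12.6012.

Step 5 — scale by n: T² = 4 · 12.6012 = 50.405.

T² ≈ 50.405


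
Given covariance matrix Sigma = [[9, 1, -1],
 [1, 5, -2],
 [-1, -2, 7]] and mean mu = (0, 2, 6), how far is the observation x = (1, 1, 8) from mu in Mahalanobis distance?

Step 1 — centre the observation: (x - mu) = (1, -1, 2).

Step 2 — invert Sigma (cofactor / det for 3×3, or solve directly):
  Sigma^{-1} = [[0.1144, -0.0185, 0.0111],
 [-0.0185, 0.2288, 0.0627],
 [0.0111, 0.0627, 0.1624]].

Step 3 — form the quadratic (x - mu)^T · Sigma^{-1} · (x - mu):
  Sigma^{-1} · (x - mu) = (0.155, -0.1218, 0.2731).
  (x - mu)^T · [Sigma^{-1} · (x - mu)] = (1)·(0.155) + (-1)·(-0.1218) + (2)·(0.2731) = 0.8229.

Step 4 — take square root: d = √(0.8229) ≈ 0.9071.

d(x, mu) = √(0.8229) ≈ 0.9071


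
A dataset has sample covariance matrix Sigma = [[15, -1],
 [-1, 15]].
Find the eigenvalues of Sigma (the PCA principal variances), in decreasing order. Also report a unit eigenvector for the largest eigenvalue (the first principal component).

Step 1 — characteristic polynomial of 2×2 Sigma:
  det(Sigma - λI) = λ² - trace · λ + det = 0.
  trace = 15 + 15 = 30, det = 15·15 - (-1)² = 224.
Step 2 — discriminant:
  Δ = trace² - 4·det = 900 - 896 = 4.
Step 3 — eigenvalues:
  λ = (trace ± √Δ)/2 = (30 ± 2)/2,
  λ_1 = 16,  λ_2 = 14.

Step 4 — unit eigenvector for λ_1: solve (Sigma - λ_1 I)v = 0. First row:
  (15 - 16)·v_x + (-1)·v_y = 0, i.e. (-1)·v_x + (-1)·v_y = 0,
  so v ∝ (b, λ_1 - a) = (-1, 1); multiply by -1 so the first entry is positive: u = (1, -1).
  ||u|| = √((1)² + (-1)²) = √(2) ≈ 1.4142,
  v_1 = u/||u|| ≈ (0.7071, -0.7071) (||v_1|| = 1).

λ_1 = 16,  λ_2 = 14;  v_1 ≈ (0.7071, -0.7071)


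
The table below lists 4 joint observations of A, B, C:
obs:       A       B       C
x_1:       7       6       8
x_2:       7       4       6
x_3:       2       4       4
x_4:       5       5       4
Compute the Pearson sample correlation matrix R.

Step 1 — column means:
  mean(A) = (7 + 7 + 2 + 5) / 4 = 21/4 = 5.25
  mean(B) = (6 + 4 + 4 + 5) / 4 = 19/4 = 4.75
  mean(C) = (8 + 6 + 4 + 4) / 4 = 22/4 = 5.5

Step 2 — sample variances and covariances s[i,j] = (1/(n-1)) · Σ_k (x_{k,i} - mean_i) · (x_{k,j} - mean_j), with n-1 = 3:
  s[A,A] = ((1.75)·(1.75) + (1.75)·(1.75) + (-3.25)·(-3.25) + (-0.25)·(-0.25)) / 3 = 16.75/3 = 5.5833
  s[A,B] = ((1.75)·(1.25) + (1.75)·(-0.75) + (-3.25)·(-0.75) + (-0.25)·(0.25)) / 3 = 3.25/3 = 1.0833
  s[A,C] = ((1.75)·(2.5) + (1.75)·(0.5) + (-3.25)·(-1.5) + (-0.25)·(-1.5)) / 3 = 10.5/3 = 3.5
  s[B,B] = ((1.25)·(1.25) + (-0.75)·(-0.75) + (-0.75)·(-0.75) + (0.25)·(0.25)) / 3 = 2.75/3 = 0.9167
  s[B,C] = ((1.25)·(2.5) + (-0.75)·(0.5) + (-0.75)·(-1.5) + (0.25)·(-1.5)) / 3 = 3.5/3 = 1.1667
  s[C,C] = ((2.5)·(2.5) + (0.5)·(0.5) + (-1.5)·(-1.5) + (-1.5)·(-1.5)) / 3 = 11/3 = 3.6667
  Sample standard deviations s_i = √(s[i,i]):
  s(A) = √(5.5833) = 2.3629
  s(B) = √(0.9167) = 0.9574
  s(C) = √(3.6667) = 1.9149

Step 3 — r_{ij} = s_{ij} / (s_i · s_j):
  r[A,A] = 1 (diagonal).
  r[A,B] = 1.0833 / (2.3629 · 0.9574) = 1.0833 / 2.2623 = 0.4789
  r[A,C] = 3.5 / (2.3629 · 1.9149) = 3.5 / 4.5246 = 0.7735
  r[B,B] = 1 (diagonal).
  r[B,C] = 1.1667 / (0.9574 · 1.9149) = 1.1667 / 1.8333 = 0.6364
  r[C,C] = 1 (diagonal).

R is symmetric with unit diagonal. Assembling:

R = [[1, 0.4789, 0.7735],
 [0.4789, 1, 0.6364],
 [0.7735, 0.6364, 1]]


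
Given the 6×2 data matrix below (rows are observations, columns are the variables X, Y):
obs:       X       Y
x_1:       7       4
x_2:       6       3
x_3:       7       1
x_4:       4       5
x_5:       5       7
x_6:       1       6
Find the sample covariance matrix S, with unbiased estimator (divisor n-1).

Step 1 — column means:
  mean(X) = (7 + 6 + 7 + 4 + 5 + 1) / 6 = 30/6 = 5
  mean(Y) = (4 + 3 + 1 + 5 + 7 + 6) / 6 = 26/6 = 4.3333

Step 2 — sample covariance S[i,j] = (1/(n-1)) · Σ_k (x_{k,i} - mean_i) · (x_{k,j} - mean_j), with n-1 = 5.
  S[X,X] = ((2)·(2) + (1)·(1) + (2)·(2) + (-1)·(-1) + (0)·(0) + (-4)·(-4)) / 5 = 26/5 = 5.2
  S[X,Y] = ((2)·(-0.3333) + (1)·(-1.3333) + (2)·(-3.3333) + (-1)·(0.6667) + (0)·(2.6667) + (-4)·(1.6667)) / 5 = -16/5 = -3.2
  S[Y,Y] = ((-0.3333)·(-0.3333) + (-1.3333)·(-1.3333) + (-3.3333)·(-3.3333) + (0.6667)·(0.6667) + (2.6667)·(2.6667) + (1.6667)·(1.6667)) / 5 = 23.3333/5 = 4.6667

S is symmetric (S[j,i] = S[i,j]). Assembling:

S = [[5.2, -3.2],
 [-3.2, 4.6667]]


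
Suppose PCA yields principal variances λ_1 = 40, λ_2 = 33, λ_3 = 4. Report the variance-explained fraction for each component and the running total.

Step 1 — total variance = trace(Sigma) = Σ λ_i = 40 + 33 + 4 = 77.

Step 2 — fraction explained by component i = λ_i / Σ λ:
  PC1: 40/77 = 0.5195
  PC2: 33/77 = 0.4286
  PC3: 4/77 = 0.0519

Step 3 — cumulative fraction after k components = (λ_1 + ... + λ_k) / Σ λ:
  k = 1: 40/77 = 0.5195
  k = 2: (40 + 33)/77 = 73/77 = 0.9481
  k = 3: (40 + 33 + 4)/77 = 77/77 = 1

Summary (fraction, with percent):

explained: PC1 0.5195 (51.95%), PC2 0.4286 (42.86%), PC3 0.0519 (5.19%);  cumulative: 0.5195, 0.9481, 1


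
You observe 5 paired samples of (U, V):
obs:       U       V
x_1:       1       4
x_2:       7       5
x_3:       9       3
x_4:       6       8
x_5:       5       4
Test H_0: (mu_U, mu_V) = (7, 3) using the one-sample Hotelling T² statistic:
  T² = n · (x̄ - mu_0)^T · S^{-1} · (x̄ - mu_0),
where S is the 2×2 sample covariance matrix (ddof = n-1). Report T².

Step 1 — sample mean vector:
  mean(U) = (1 + 7 + 9 + 6 + 5) / 5 = 28/5 = 5.6
  mean(V) = (4 + 5 + 3 + 8 + 4) / 5 = 24/5 = 4.8
  x̄ = (5.6, 4.8),  deviation x̄ - mu_0 = (5.6, 4.8) - (7, 3) = (-1.4, 1.8).

Step 2 — sample covariance matrix, S[i,j] = (1/(n-1)) · Σ_k (x_{k,i} - mean_i) · (x_{k,j} - mean_j), divisor n-1 = 4:
  S[U,U] = ((-4.6)·(-4.6) + (1.4)·(1.4) + (3.4)·(3.4) + (0.4)·(0.4) + (-0.6)·(-0.6)) / 4 = 35.2/4 = 8.8
  S[U,V] = ((-4.6)·(-0.8) + (1.4)·(0.2) + (3.4)·(-1.8) + (0.4)·(3.2) + (-0.6)·(-0.8)) / 4 = -0.4/4 = -0.1
  S[V,V] = ((-0.8)·(-0.8) + (0.2)·(0.2) + (-1.8)·(-1.8) + (3.2)·(3.2) + (-0.8)·(-0.8)) / 4 = 14.8/4 = 3.7
  S = [[8.8, -0.1],
 [-0.1, 3.7]].

Step 3 — invert S. det(S) = 8.8·3.7 - (-0.1)² = 32.55.
  S^{-1} = (1/det) · [[d, -b], [-b, a]] = [[0.1137, 0.0031],
 [0.0031, 0.2704]].

Step 4 — quadratic form (x̄ - mu_0)^T · S^{-1} · (x̄ - mu_0):
  S^{-1} · (x̄ - mu_0) = (-0.1536, 0.4823),
  (x̄ - mu_0)^T · [...] = (-1.4)·(-0.1536) + (1.8)·(0.4823) = 1.0833.

Step 5 — scale by n: T² = 5 · 1.0833 = 5.4163.

T² ≈ 5.4163


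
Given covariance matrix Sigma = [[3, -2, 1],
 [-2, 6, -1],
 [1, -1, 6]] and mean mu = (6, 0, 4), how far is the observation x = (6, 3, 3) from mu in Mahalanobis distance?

Step 1 — centre the observation: (x - mu) = (0, 3, -1).

Step 2 — invert Sigma (cofactor / det for 3×3, or solve directly):
  Sigma^{-1} = [[0.443, 0.1392, -0.0506],
 [0.1392, 0.2152, 0.0127],
 [-0.0506, 0.0127, 0.1772]].

Step 3 — form the quadratic (x - mu)^T · Sigma^{-1} · (x - mu):
  Sigma^{-1} · (x - mu) = (0.4684, 0.6329, -0.1392).
  (x - mu)^T · [Sigma^{-1} · (x - mu)] = (0)·(0.4684) + (3)·(0.6329) + (-1)·(-0.1392) = 2.038.

Step 4 — take square root: d = √(2.038) ≈ 1.4276.

d(x, mu) = √(2.038) ≈ 1.4276


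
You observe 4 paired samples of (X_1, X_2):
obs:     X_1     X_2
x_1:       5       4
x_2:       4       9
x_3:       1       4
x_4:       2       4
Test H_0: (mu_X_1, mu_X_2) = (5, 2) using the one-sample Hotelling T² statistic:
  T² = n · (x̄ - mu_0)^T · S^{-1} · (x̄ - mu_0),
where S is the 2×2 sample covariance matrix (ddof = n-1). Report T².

Step 1 — sample mean vector:
  mean(X_1) = (5 + 4 + 1 + 2) / 4 = 12/4 = 3
  mean(X_2) = (4 + 9 + 4 + 4) / 4 = 21/4 = 5.25
  x̄ = (3, 5.25),  deviation x̄ - mu_0 = (3, 5.25) - (5, 2) = (-2, 3.25).

Step 2 — sample covariance matrix, S[i,j] = (1/(n-1)) · Σ_k (x_{k,i} - mean_i) · (x_{k,j} - mean_j), divisor n-1 = 3:
  S[X_1,X_1] = ((2)·(2) + (1)·(1) + (-2)·(-2) + (-1)·(-1)) / 3 = 10/3 = 3.3333
  S[X_1,X_2] = ((2)·(-1.25) + (1)·(3.75) + (-2)·(-1.25) + (-1)·(-1.25)) / 3 = 5/3 = 1.6667
  S[X_2,X_2] = ((-1.25)·(-1.25) + (3.75)·(3.75) + (-1.25)·(-1.25) + (-1.25)·(-1.25)) / 3 = 18.75/3 = 6.25
  S = [[3.3333, 1.6667],
 [1.6667, 6.25]].

Step 3 — invert S. det(S) = 3.3333·6.25 - (1.6667)² = 18.0556.
  S^{-1} = (1/det) · [[d, -b], [-b, a]] = [[0.3462, -0.0923],
 [-0.0923, 0.1846]].

Step 4 — quadratic form (x̄ - mu_0)^T · S^{-1} · (x̄ - mu_0):
  S^{-1} · (x̄ - mu_0) = (-0.9923, 0.7846),
  (x̄ - mu_0)^T · [...] = (-2)·(-0.9923) + (3.25)·(0.7846) = 4.5346.

Step 5 — scale by n: T² = 4 · 4.5346 = 18.1385.

T² ≈ 18.1385


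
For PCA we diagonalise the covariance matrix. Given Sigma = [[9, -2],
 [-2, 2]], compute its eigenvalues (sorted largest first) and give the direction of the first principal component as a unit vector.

Step 1 — characteristic polynomial of 2×2 Sigma:
  det(Sigma - λI) = λ² - trace · λ + det = 0.
  trace = 9 + 2 = 11, det = 9·2 - (-2)² = 14.
Step 2 — discriminant:
  Δ = trace² - 4·det = 121 - 56 = 65.
Step 3 — eigenvalues:
  λ = (trace ± √Δ)/2 = (11 ± 8.0623)/2,
  λ_1 = 9.5311,  λ_2 = 1.4689.

Step 4 — unit eigenvector for λ_1: solve (Sigma - λ_1 I)v = 0. First row:
  (9 - 9.5311)·v_x + (-2)·v_y = 0, i.e. (-0.5311)·v_x + (-2)·v_y = 0,
  so v ∝ (b, λ_1 - a) = (-2, 0.5311); multiply by -1 so the first entry is positive: u = (2, -0.5311).
  ||u|| = √((2)² + (-0.5311)²) = √(4.2821) ≈ 2.0693,
  v_1 = u/||u|| ≈ (0.9665, -0.2567) (||v_1|| = 1).

λ_1 = 9.5311,  λ_2 = 1.4689;  v_1 ≈ (0.9665, -0.2567)


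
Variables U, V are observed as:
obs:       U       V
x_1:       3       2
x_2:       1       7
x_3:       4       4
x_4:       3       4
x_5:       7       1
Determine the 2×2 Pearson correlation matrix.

Step 1 — column means:
  mean(U) = (3 + 1 + 4 + 3 + 7) / 5 = 18/5 = 3.6
  mean(V) = (2 + 7 + 4 + 4 + 1) / 5 = 18/5 = 3.6

Step 2 — sample variances and covariances s[i,j] = (1/(n-1)) · Σ_k (x_{k,i} - mean_i) · (x_{k,j} - mean_j), with n-1 = 4:
  s[U,U] = ((-0.6)·(-0.6) + (-2.6)·(-2.6) + (0.4)·(0.4) + (-0.6)·(-0.6) + (3.4)·(3.4)) / 4 = 19.2/4 = 4.8
  s[U,V] = ((-0.6)·(-1.6) + (-2.6)·(3.4) + (0.4)·(0.4) + (-0.6)·(0.4) + (3.4)·(-2.6)) / 4 = -16.8/4 = -4.2
  s[V,V] = ((-1.6)·(-1.6) + (3.4)·(3.4) + (0.4)·(0.4) + (0.4)·(0.4) + (-2.6)·(-2.6)) / 4 = 21.2/4 = 5.3
  Sample standard deviations s_i = √(s[i,i]):
  s(U) = √(4.8) = 2.1909
  s(V) = √(5.3) = 2.3022

Step 3 — r_{ij} = s_{ij} / (s_i · s_j):
  r[U,U] = 1 (diagonal).
  r[U,V] = -4.2 / (2.1909 · 2.3022) = -4.2 / 5.0438 = -0.8327
  r[V,V] = 1 (diagonal).

R is symmetric with unit diagonal. Assembling:

R = [[1, -0.8327],
 [-0.8327, 1]]


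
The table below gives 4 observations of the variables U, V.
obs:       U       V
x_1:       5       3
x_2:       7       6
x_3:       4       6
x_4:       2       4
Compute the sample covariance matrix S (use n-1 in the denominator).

Step 1 — column means:
  mean(U) = (5 + 7 + 4 + 2) / 4 = 18/4 = 4.5
  mean(V) = (3 + 6 + 6 + 4) / 4 = 19/4 = 4.75

Step 2 — sample covariance S[i,j] = (1/(n-1)) · Σ_k (x_{k,i} - mean_i) · (x_{k,j} - mean_j), with n-1 = 3.
  S[U,U] = ((0.5)·(0.5) + (2.5)·(2.5) + (-0.5)·(-0.5) + (-2.5)·(-2.5)) / 3 = 13/3 = 4.3333
  S[U,V] = ((0.5)·(-1.75) + (2.5)·(1.25) + (-0.5)·(1.25) + (-2.5)·(-0.75)) / 3 = 3.5/3 = 1.1667
  S[V,V] = ((-1.75)·(-1.75) + (1.25)·(1.25) + (1.25)·(1.25) + (-0.75)·(-0.75)) / 3 = 6.75/3 = 2.25

S is symmetric (S[j,i] = S[i,j]). Assembling:

S = [[4.3333, 1.1667],
 [1.1667, 2.25]]


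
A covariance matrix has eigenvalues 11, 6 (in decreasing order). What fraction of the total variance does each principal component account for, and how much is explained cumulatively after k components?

Step 1 — total variance = trace(Sigma) = Σ λ_i = 11 + 6 = 17.

Step 2 — fraction explained by component i = λ_i / Σ λ:
  PC1: 11/17 = 0.6471
  PC2: 6/17 = 0.3529

Step 3 — cumulative fraction after k components = (λ_1 + ... + λ_k) / Σ λ:
  k = 1: 11/17 = 0.6471
  k = 2: (11 + 6)/17 = 17/17 = 1

Summary (fraction, with percent):

explained: PC1 0.6471 (64.71%), PC2 0.3529 (35.29%);  cumulative: 0.6471, 1


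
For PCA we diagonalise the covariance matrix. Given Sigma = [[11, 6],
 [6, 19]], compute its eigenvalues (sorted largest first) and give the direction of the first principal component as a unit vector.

Step 1 — characteristic polynomial of 2×2 Sigma:
  det(Sigma - λI) = λ² - trace · λ + det = 0.
  trace = 11 + 19 = 30, det = 11·19 - (6)² = 173.
Step 2 — discriminant:
  Δ = trace² - 4·det = 900 - 692 = 208.
Step 3 — eigenvalues:
  λ = (trace ± √Δ)/2 = (30 ± 14.4222)/2,
  λ_1 = 22.2111,  λ_2 = 7.7889.

Step 4 — unit eigenvector for λ_1: solve (Sigma - λ_1 I)v = 0. First row:
  (11 - 22.2111)·v_x + (6)·v_y = 0, i.e. (-11.2111)·v_x + (6)·v_y = 0,
  so v ∝ (b, λ_1 - a) = (6, 11.2111) = u.
  ||u|| = √((6)² + (11.2111)²) = √(161.6888) ≈ 12.7157,
  v_1 = u/||u|| ≈ (0.4719, 0.8817) (||v_1|| = 1).

λ_1 = 22.2111,  λ_2 = 7.7889;  v_1 ≈ (0.4719, 0.8817)


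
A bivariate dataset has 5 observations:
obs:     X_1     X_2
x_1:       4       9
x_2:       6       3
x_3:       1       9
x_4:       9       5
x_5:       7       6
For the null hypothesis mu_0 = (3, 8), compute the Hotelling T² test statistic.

Step 1 — sample mean vector:
  mean(X_1) = (4 + 6 + 1 + 9 + 7) / 5 = 27/5 = 5.4
  mean(X_2) = (9 + 3 + 9 + 5 + 6) / 5 = 32/5 = 6.4
  x̄ = (5.4, 6.4),  deviation x̄ - mu_0 = (5.4, 6.4) - (3, 8) = (2.4, -1.6).

Step 2 — sample covariance matrix, S[i,j] = (1/(n-1)) · Σ_k (x_{k,i} - mean_i) · (x_{k,j} - mean_j), divisor n-1 = 4:
  S[X_1,X_1] = ((-1.4)·(-1.4) + (0.6)·(0.6) + (-4.4)·(-4.4) + (3.6)·(3.6) + (1.6)·(1.6)) / 4 = 37.2/4 = 9.3
  S[X_1,X_2] = ((-1.4)·(2.6) + (0.6)·(-3.4) + (-4.4)·(2.6) + (3.6)·(-1.4) + (1.6)·(-0.4)) / 4 = -22.8/4 = -5.7
  S[X_2,X_2] = ((2.6)·(2.6) + (-3.4)·(-3.4) + (2.6)·(2.6) + (-1.4)·(-1.4) + (-0.4)·(-0.4)) / 4 = 27.2/4 = 6.8
  S = [[9.3, -5.7],
 [-5.7, 6.8]].

Step 3 — invert S. det(S) = 9.3·6.8 - (-5.7)² = 30.75.
  S^{-1} = (1/det) · [[d, -b], [-b, a]] = [[0.2211, 0.1854],
 [0.1854, 0.3024]].

Step 4 — quadratic form (x̄ - mu_0)^T · S^{-1} · (x̄ - mu_0):
  S^{-1} · (x̄ - mu_0) = (0.2341, -0.039),
  (x̄ - mu_0)^T · [...] = (2.4)·(0.2341) + (-1.6)·(-0.039) = 0.6244.

Step 5 — scale by n: T² = 5 · 0.6244 = 3.122.

T² ≈ 3.122


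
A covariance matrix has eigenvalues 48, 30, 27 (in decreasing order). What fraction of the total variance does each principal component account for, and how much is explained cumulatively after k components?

Step 1 — total variance = trace(Sigma) = Σ λ_i = 48 + 30 + 27 = 105.

Step 2 — fraction explained by component i = λ_i / Σ λ:
  PC1: 48/105 = 0.4571
  PC2: 30/105 = 0.2857
  PC3: 27/105 = 0.2571

Step 3 — cumulative fraction after k components = (λ_1 + ... + λ_k) / Σ λ:
  k = 1: 48/105 = 0.4571
  k = 2: (48 + 30)/105 = 78/105 = 0.7429
  k = 3: (48 + 30 + 27)/105 = 105/105 = 1

Summary (fraction, with percent):

explained: PC1 0.4571 (45.71%), PC2 0.2857 (28.57%), PC3 0.2571 (25.71%);  cumulative: 0.4571, 0.7429, 1


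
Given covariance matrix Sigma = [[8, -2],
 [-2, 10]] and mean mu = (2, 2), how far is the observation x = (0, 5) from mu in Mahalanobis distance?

Step 1 — centre the observation: (x - mu) = (-2, 3).

Step 2 — invert Sigma. det(Sigma) = 8·10 - (-2)² = 76.
  Sigma^{-1} = (1/det) · [[d, -b], [-b, a]] = [[0.1316, 0.0263],
 [0.0263, 0.1053]].

Step 3 — form the quadratic (x - mu)^T · Sigma^{-1} · (x - mu):
  Sigma^{-1} · (x - mu) = (-0.1842, 0.2632).
  (x - mu)^T · [Sigma^{-1} · (x - mu)] = (-2)·(-0.1842) + (3)·(0.2632) = 1.1579.

Step 4 — take square root: d = √(1.1579) ≈ 1.0761.

d(x, mu) = √(1.1579) ≈ 1.0761


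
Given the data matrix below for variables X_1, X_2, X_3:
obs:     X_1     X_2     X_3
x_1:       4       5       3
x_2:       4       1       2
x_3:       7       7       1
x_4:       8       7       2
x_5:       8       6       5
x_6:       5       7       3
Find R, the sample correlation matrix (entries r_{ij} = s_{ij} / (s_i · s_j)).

Step 1 — column means:
  mean(X_1) = (4 + 4 + 7 + 8 + 8 + 5) / 6 = 36/6 = 6
  mean(X_2) = (5 + 1 + 7 + 7 + 6 + 7) / 6 = 33/6 = 5.5
  mean(X_3) = (3 + 2 + 1 + 2 + 5 + 3) / 6 = 16/6 = 2.6667

Step 2 — sample variances and covariances s[i,j] = (1/(n-1)) · Σ_k (x_{k,i} - mean_i) · (x_{k,j} - mean_j), with n-1 = 5:
  s[X_1,X_1] = ((-2)·(-2) + (-2)·(-2) + (1)·(1) + (2)·(2) + (2)·(2) + (-1)·(-1)) / 5 = 18/5 = 3.6
  s[X_1,X_2] = ((-2)·(-0.5) + (-2)·(-4.5) + (1)·(1.5) + (2)·(1.5) + (2)·(0.5) + (-1)·(1.5)) / 5 = 14/5 = 2.8
  s[X_1,X_3] = ((-2)·(0.3333) + (-2)·(-0.6667) + (1)·(-1.6667) + (2)·(-0.6667) + (2)·(2.3333) + (-1)·(0.3333)) / 5 = 2/5 = 0.4
  s[X_2,X_2] = ((-0.5)·(-0.5) + (-4.5)·(-4.5) + (1.5)·(1.5) + (1.5)·(1.5) + (0.5)·(0.5) + (1.5)·(1.5)) / 5 = 27.5/5 = 5.5
  s[X_2,X_3] = ((-0.5)·(0.3333) + (-4.5)·(-0.6667) + (1.5)·(-1.6667) + (1.5)·(-0.6667) + (0.5)·(2.3333) + (1.5)·(0.3333)) / 5 = 1/5 = 0.2
  s[X_3,X_3] = ((0.3333)·(0.3333) + (-0.6667)·(-0.6667) + (-1.6667)·(-1.6667) + (-0.6667)·(-0.6667) + (2.3333)·(2.3333) + (0.3333)·(0.3333)) / 5 = 9.3333/5 = 1.8667
  Sample standard deviations s_i = √(s[i,i]):
  s(X_1) = √(3.6) = 1.8974
  s(X_2) = √(5.5) = 2.3452
  s(X_3) = √(1.8667) = 1.3663

Step 3 — r_{ij} = s_{ij} / (s_i · s_j):
  r[X_1,X_1] = 1 (diagonal).
  r[X_1,X_2] = 2.8 / (1.8974 · 2.3452) = 2.8 / 4.4497 = 0.6293
  r[X_1,X_3] = 0.4 / (1.8974 · 1.3663) = 0.4 / 2.5923 = 0.1543
  r[X_2,X_2] = 1 (diagonal).
  r[X_2,X_3] = 0.2 / (2.3452 · 1.3663) = 0.2 / 3.2042 = 0.0624
  r[X_3,X_3] = 1 (diagonal).

R is symmetric with unit diagonal. Assembling:

R = [[1, 0.6293, 0.1543],
 [0.6293, 1, 0.0624],
 [0.1543, 0.0624, 1]]


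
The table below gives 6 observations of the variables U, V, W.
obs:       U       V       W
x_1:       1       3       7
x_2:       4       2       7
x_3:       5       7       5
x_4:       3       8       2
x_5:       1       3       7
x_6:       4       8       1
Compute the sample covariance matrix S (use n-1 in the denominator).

Step 1 — column means:
  mean(U) = (1 + 4 + 5 + 3 + 1 + 4) / 6 = 18/6 = 3
  mean(V) = (3 + 2 + 7 + 8 + 3 + 8) / 6 = 31/6 = 5.1667
  mean(W) = (7 + 7 + 5 + 2 + 7 + 1) / 6 = 29/6 = 4.8333

Step 2 — sample covariance S[i,j] = (1/(n-1)) · Σ_k (x_{k,i} - mean_i) · (x_{k,j} - mean_j), with n-1 = 5.
  S[U,U] = ((-2)·(-2) + (1)·(1) + (2)·(2) + (0)·(0) + (-2)·(-2) + (1)·(1)) / 5 = 14/5 = 2.8
  S[U,V] = ((-2)·(-2.1667) + (1)·(-3.1667) + (2)·(1.8333) + (0)·(2.8333) + (-2)·(-2.1667) + (1)·(2.8333)) / 5 = 12/5 = 2.4
  S[U,W] = ((-2)·(2.1667) + (1)·(2.1667) + (2)·(0.1667) + (0)·(-2.8333) + (-2)·(2.1667) + (1)·(-3.8333)) / 5 = -10/5 = -2
  S[V,V] = ((-2.1667)·(-2.1667) + (-3.1667)·(-3.1667) + (1.8333)·(1.8333) + (2.8333)·(2.8333) + (-2.1667)·(-2.1667) + (2.8333)·(2.8333)) / 5 = 38.8333/5 = 7.7667
  S[V,W] = ((-2.1667)·(2.1667) + (-3.1667)·(2.1667) + (1.8333)·(0.1667) + (2.8333)·(-2.8333) + (-2.1667)·(2.1667) + (2.8333)·(-3.8333)) / 5 = -34.8333/5 = -6.9667
  S[W,W] = ((2.1667)·(2.1667) + (2.1667)·(2.1667) + (0.1667)·(0.1667) + (-2.8333)·(-2.8333) + (2.1667)·(2.1667) + (-3.8333)·(-3.8333)) / 5 = 36.8333/5 = 7.3667

S is symmetric (S[j,i] = S[i,j]). Assembling:

S = [[2.8, 2.4, -2],
 [2.4, 7.7667, -6.9667],
 [-2, -6.9667, 7.3667]]


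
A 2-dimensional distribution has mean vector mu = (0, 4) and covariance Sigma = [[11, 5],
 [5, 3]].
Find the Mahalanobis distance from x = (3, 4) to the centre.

Step 1 — centre the observation: (x - mu) = (3, 0).

Step 2 — invert Sigma. det(Sigma) = 11·3 - (5)² = 8.
  Sigma^{-1} = (1/det) · [[d, -b], [-b, a]] = [[0.375, -0.625],
 [-0.625, 1.375]].

Step 3 — form the quadratic (x - mu)^T · Sigma^{-1} · (x - mu):
  Sigma^{-1} · (x - mu) = (1.125, -1.875).
  (x - mu)^T · [Sigma^{-1} · (x - mu)] = (3)·(1.125) + (0)·(-1.875) = 3.375.

Step 4 — take square root: d = √(3.375) ≈ 1.8371.

d(x, mu) = √(3.375) ≈ 1.8371


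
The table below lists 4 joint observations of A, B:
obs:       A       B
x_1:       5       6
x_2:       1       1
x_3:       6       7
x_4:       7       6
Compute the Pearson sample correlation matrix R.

Step 1 — column means:
  mean(A) = (5 + 1 + 6 + 7) / 4 = 19/4 = 4.75
  mean(B) = (6 + 1 + 7 + 6) / 4 = 20/4 = 5

Step 2 — sample variances and covariances s[i,j] = (1/(n-1)) · Σ_k (x_{k,i} - mean_i) · (x_{k,j} - mean_j), with n-1 = 3:
  s[A,A] = ((0.25)·(0.25) + (-3.75)·(-3.75) + (1.25)·(1.25) + (2.25)·(2.25)) / 3 = 20.75/3 = 6.9167
  s[A,B] = ((0.25)·(1) + (-3.75)·(-4) + (1.25)·(2) + (2.25)·(1)) / 3 = 20/3 = 6.6667
  s[B,B] = ((1)·(1) + (-4)·(-4) + (2)·(2) + (1)·(1)) / 3 = 22/3 = 7.3333
  Sample standard deviations s_i = √(s[i,i]):
  s(A) = √(6.9167) = 2.63
  s(B) = √(7.3333) = 2.708

Step 3 — r_{ij} = s_{ij} / (s_i · s_j):
  r[A,A] = 1 (diagonal).
  r[A,B] = 6.6667 / (2.63 · 2.708) = 6.6667 / 7.122 = 0.9361
  r[B,B] = 1 (diagonal).

R is symmetric with unit diagonal. Assembling:

R = [[1, 0.9361],
 [0.9361, 1]]


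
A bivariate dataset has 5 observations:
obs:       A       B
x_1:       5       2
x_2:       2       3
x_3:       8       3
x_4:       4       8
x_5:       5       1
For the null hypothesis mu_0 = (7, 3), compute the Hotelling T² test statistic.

Step 1 — sample mean vector:
  mean(A) = (5 + 2 + 8 + 4 + 5) / 5 = 24/5 = 4.8
  mean(B) = (2 + 3 + 3 + 8 + 1) / 5 = 17/5 = 3.4
  x̄ = (4.8, 3.4),  deviation x̄ - mu_0 = (4.8, 3.4) - (7, 3) = (-2.2, 0.4).

Step 2 — sample covariance matrix, S[i,j] = (1/(n-1)) · Σ_k (x_{k,i} - mean_i) · (x_{k,j} - mean_j), divisor n-1 = 4:
  S[A,A] = ((0.2)·(0.2) + (-2.8)·(-2.8) + (3.2)·(3.2) + (-0.8)·(-0.8) + (0.2)·(0.2)) / 4 = 18.8/4 = 4.7
  S[A,B] = ((0.2)·(-1.4) + (-2.8)·(-0.4) + (3.2)·(-0.4) + (-0.8)·(4.6) + (0.2)·(-2.4)) / 4 = -4.6/4 = -1.15
  S[B,B] = ((-1.4)·(-1.4) + (-0.4)·(-0.4) + (-0.4)·(-0.4) + (4.6)·(4.6) + (-2.4)·(-2.4)) / 4 = 29.2/4 = 7.3
  S = [[4.7, -1.15],
 [-1.15, 7.3]].

Step 3 — invert S. det(S) = 4.7·7.3 - (-1.15)² = 32.9875.
  S^{-1} = (1/det) · [[d, -b], [-b, a]] = [[0.2213, 0.0349],
 [0.0349, 0.1425]].

Step 4 — quadratic form (x̄ - mu_0)^T · S^{-1} · (x̄ - mu_0):
  S^{-1} · (x̄ - mu_0) = (-0.4729, -0.0197),
  (x̄ - mu_0)^T · [...] = (-2.2)·(-0.4729) + (0.4)·(-0.0197) = 1.0325.

Step 5 — scale by n: T² = 5 · 1.0325 = 5.1626.

T² ≈ 5.1626


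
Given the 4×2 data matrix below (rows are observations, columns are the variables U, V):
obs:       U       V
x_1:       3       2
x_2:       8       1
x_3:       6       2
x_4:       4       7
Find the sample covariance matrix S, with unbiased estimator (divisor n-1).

Step 1 — column means:
  mean(U) = (3 + 8 + 6 + 4) / 4 = 21/4 = 5.25
  mean(V) = (2 + 1 + 2 + 7) / 4 = 12/4 = 3

Step 2 — sample covariance S[i,j] = (1/(n-1)) · Σ_k (x_{k,i} - mean_i) · (x_{k,j} - mean_j), with n-1 = 3.
  S[U,U] = ((-2.25)·(-2.25) + (2.75)·(2.75) + (0.75)·(0.75) + (-1.25)·(-1.25)) / 3 = 14.75/3 = 4.9167
  S[U,V] = ((-2.25)·(-1) + (2.75)·(-2) + (0.75)·(-1) + (-1.25)·(4)) / 3 = -9/3 = -3
  S[V,V] = ((-1)·(-1) + (-2)·(-2) + (-1)·(-1) + (4)·(4)) / 3 = 22/3 = 7.3333

S is symmetric (S[j,i] = S[i,j]). Assembling:

S = [[4.9167, -3],
 [-3, 7.3333]]


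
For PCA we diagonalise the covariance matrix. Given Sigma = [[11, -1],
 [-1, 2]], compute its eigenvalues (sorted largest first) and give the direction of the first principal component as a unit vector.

Step 1 — characteristic polynomial of 2×2 Sigma:
  det(Sigma - λI) = λ² - trace · λ + det = 0.
  trace = 11 + 2 = 13, det = 11·2 - (-1)² = 21.
Step 2 — discriminant:
  Δ = trace² - 4·det = 169 - 84 = 85.
Step 3 — eigenvalues:
  λ = (trace ± √Δ)/2 = (13 ± 9.2195)/2,
  λ_1 = 11.1098,  λ_2 = 1.8902.

Step 4 — unit eigenvector for λ_1: solve (Sigma - λ_1 I)v = 0. First row:
  (11 - 11.1098)·v_x + (-1)·v_y = 0, i.e. (-0.1098)·v_x + (-1)·v_y = 0,
  so v ∝ (b, λ_1 - a) = (-1, 0.1098); multiply by -1 so the first entry is positive: u = (1, -0.1098).
  ||u|| = √((1)² + (-0.1098)²) = √(1.012) ≈ 1.006,
  v_1 = u/||u|| ≈ (0.994, -0.1091) (||v_1|| = 1).

λ_1 = 11.1098,  λ_2 = 1.8902;  v_1 ≈ (0.994, -0.1091)


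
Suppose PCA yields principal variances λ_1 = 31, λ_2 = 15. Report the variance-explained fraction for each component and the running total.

Step 1 — total variance = trace(Sigma) = Σ λ_i = 31 + 15 = 46.

Step 2 — fraction explained by component i = λ_i / Σ λ:
  PC1: 31/46 = 0.6739
  PC2: 15/46 = 0.3261

Step 3 — cumulative fraction after k components = (λ_1 + ... + λ_k) / Σ λ:
  k = 1: 31/46 = 0.6739
  k = 2: (31 + 15)/46 = 46/46 = 1

Summary (fraction, with percent):

explained: PC1 0.6739 (67.39%), PC2 0.3261 (32.61%);  cumulative: 0.6739, 1


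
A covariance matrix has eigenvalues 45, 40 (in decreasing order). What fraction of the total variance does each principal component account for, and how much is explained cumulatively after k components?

Step 1 — total variance = trace(Sigma) = Σ λ_i = 45 + 40 = 85.

Step 2 — fraction explained by component i = λ_i / Σ λ:
  PC1: 45/85 = 0.5294
  PC2: 40/85 = 0.4706

Step 3 — cumulative fraction after k components = (λ_1 + ... + λ_k) / Σ λ:
  k = 1: 45/85 = 0.5294
  k = 2: (45 + 40)/85 = 85/85 = 1

Summary (fraction, with percent):

explained: PC1 0.5294 (52.94%), PC2 0.4706 (47.06%);  cumulative: 0.5294, 1


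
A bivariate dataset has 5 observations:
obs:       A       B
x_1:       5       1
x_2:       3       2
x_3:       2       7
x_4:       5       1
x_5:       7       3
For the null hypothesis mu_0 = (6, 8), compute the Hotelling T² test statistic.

Step 1 — sample mean vector:
  mean(A) = (5 + 3 + 2 + 5 + 7) / 5 = 22/5 = 4.4
  mean(B) = (1 + 2 + 7 + 1 + 3) / 5 = 14/5 = 2.8
  x̄ = (4.4, 2.8),  deviation x̄ - mu_0 = (4.4, 2.8) - (6, 8) = (-1.6, -5.2).

Step 2 — sample covariance matrix, S[i,j] = (1/(n-1)) · Σ_k (x_{k,i} - mean_i) · (x_{k,j} - mean_j), divisor n-1 = 4:
  S[A,A] = ((0.6)·(0.6) + (-1.4)·(-1.4) + (-2.4)·(-2.4) + (0.6)·(0.6) + (2.6)·(2.6)) / 4 = 15.2/4 = 3.8
  S[A,B] = ((0.6)·(-1.8) + (-1.4)·(-0.8) + (-2.4)·(4.2) + (0.6)·(-1.8) + (2.6)·(0.2)) / 4 = -10.6/4 = -2.65
  S[B,B] = ((-1.8)·(-1.8) + (-0.8)·(-0.8) + (4.2)·(4.2) + (-1.8)·(-1.8) + (0.2)·(0.2)) / 4 = 24.8/4 = 6.2
  S = [[3.8, -2.65],
 [-2.65, 6.2]].

Step 3 — invert S. det(S) = 3.8·6.2 - (-2.65)² = 16.5375.
  S^{-1} = (1/det) · [[d, -b], [-b, a]] = [[0.3749, 0.1602],
 [0.1602, 0.2298]].

Step 4 — quadratic form (x̄ - mu_0)^T · S^{-1} · (x̄ - mu_0):
  S^{-1} · (x̄ - mu_0) = (-1.4331, -1.4512),
  (x̄ - mu_0)^T · [...] = (-1.6)·(-1.4331) + (-5.2)·(-1.4512) = 9.8395.

Step 5 — scale by n: T² = 5 · 9.8395 = 49.1973.

T² ≈ 49.1973


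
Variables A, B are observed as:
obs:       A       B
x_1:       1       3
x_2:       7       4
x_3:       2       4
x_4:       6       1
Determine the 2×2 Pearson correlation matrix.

Step 1 — column means:
  mean(A) = (1 + 7 + 2 + 6) / 4 = 16/4 = 4
  mean(B) = (3 + 4 + 4 + 1) / 4 = 12/4 = 3

Step 2 — sample variances and covariances s[i,j] = (1/(n-1)) · Σ_k (x_{k,i} - mean_i) · (x_{k,j} - mean_j), with n-1 = 3:
  s[A,A] = ((-3)·(-3) + (3)·(3) + (-2)·(-2) + (2)·(2)) / 3 = 26/3 = 8.6667
  s[A,B] = ((-3)·(0) + (3)·(1) + (-2)·(1) + (2)·(-2)) / 3 = -3/3 = -1
  s[B,B] = ((0)·(0) + (1)·(1) + (1)·(1) + (-2)·(-2)) / 3 = 6/3 = 2
  Sample standard deviations s_i = √(s[i,i]):
  s(A) = √(8.6667) = 2.9439
  s(B) = √(2) = 1.4142

Step 3 — r_{ij} = s_{ij} / (s_i · s_j):
  r[A,A] = 1 (diagonal).
  r[A,B] = -1 / (2.9439 · 1.4142) = -1 / 4.1633 = -0.2402
  r[B,B] = 1 (diagonal).

R is symmetric with unit diagonal. Assembling:

R = [[1, -0.2402],
 [-0.2402, 1]]


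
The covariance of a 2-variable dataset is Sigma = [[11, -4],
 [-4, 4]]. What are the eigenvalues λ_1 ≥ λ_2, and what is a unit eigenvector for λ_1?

Step 1 — characteristic polynomial of 2×2 Sigma:
  det(Sigma - λI) = λ² - trace · λ + det = 0.
  trace = 11 + 4 = 15, det = 11·4 - (-4)² = 28.
Step 2 — discriminant:
  Δ = trace² - 4·det = 225 - 112 = 113.
Step 3 — eigenvalues:
  λ = (trace ± √Δ)/2 = (15 ± 10.6301)/2,
  λ_1 = 12.8151,  λ_2 = 2.1849.

Step 4 — unit eigenvector for λ_1: solve (Sigma - λ_1 I)v = 0. First row:
  (11 - 12.8151)·v_x + (-4)·v_y = 0, i.e. (-1.8151)·v_x + (-4)·v_y = 0,
  so v ∝ (b, λ_1 - a) = (-4, 1.8151); multiply by -1 so the first entry is positive: u = (4, -1.8151).
  ||u|| = √((4)² + (-1.8151)²) = √(19.2945) ≈ 4.3925,
  v_1 = u/||u|| ≈ (0.9106, -0.4132) (||v_1|| = 1).

λ_1 = 12.8151,  λ_2 = 2.1849;  v_1 ≈ (0.9106, -0.4132)


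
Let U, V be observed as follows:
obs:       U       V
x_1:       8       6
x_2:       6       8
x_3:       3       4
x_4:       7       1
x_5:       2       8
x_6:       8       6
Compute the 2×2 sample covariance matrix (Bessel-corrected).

Step 1 — column means:
  mean(U) = (8 + 6 + 3 + 7 + 2 + 8) / 6 = 34/6 = 5.6667
  mean(V) = (6 + 8 + 4 + 1 + 8 + 6) / 6 = 33/6 = 5.5

Step 2 — sample covariance S[i,j] = (1/(n-1)) · Σ_k (x_{k,i} - mean_i) · (x_{k,j} - mean_j), with n-1 = 5.
  S[U,U] = ((2.3333)·(2.3333) + (0.3333)·(0.3333) + (-2.6667)·(-2.6667) + (1.3333)·(1.3333) + (-3.6667)·(-3.6667) + (2.3333)·(2.3333)) / 5 = 33.3333/5 = 6.6667
  S[U,V] = ((2.3333)·(0.5) + (0.3333)·(2.5) + (-2.6667)·(-1.5) + (1.3333)·(-4.5) + (-3.6667)·(2.5) + (2.3333)·(0.5)) / 5 = -8/5 = -1.6
  S[V,V] = ((0.5)·(0.5) + (2.5)·(2.5) + (-1.5)·(-1.5) + (-4.5)·(-4.5) + (2.5)·(2.5) + (0.5)·(0.5)) / 5 = 35.5/5 = 7.1

S is symmetric (S[j,i] = S[i,j]). Assembling:

S = [[6.6667, -1.6],
 [-1.6, 7.1]]


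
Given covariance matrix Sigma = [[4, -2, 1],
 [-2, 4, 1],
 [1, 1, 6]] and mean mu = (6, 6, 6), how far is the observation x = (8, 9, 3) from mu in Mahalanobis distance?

Step 1 — centre the observation: (x - mu) = (2, 3, -3).

Step 2 — invert Sigma (cofactor / det for 3×3, or solve directly):
  Sigma^{-1} = [[0.3833, 0.2167, -0.1],
 [0.2167, 0.3833, -0.1],
 [-0.1, -0.1, 0.2]].

Step 3 — form the quadratic (x - mu)^T · Sigma^{-1} · (x - mu):
  Sigma^{-1} · (x - mu) = (1.7167, 1.8833, -1.1).
  (x - mu)^T · [Sigma^{-1} · (x - mu)] = (2)·(1.7167) + (3)·(1.8833) + (-3)·(-1.1) = 12.3833.

Step 4 — take square root: d = √(12.3833) ≈ 3.519.

d(x, mu) = √(12.3833) ≈ 3.519


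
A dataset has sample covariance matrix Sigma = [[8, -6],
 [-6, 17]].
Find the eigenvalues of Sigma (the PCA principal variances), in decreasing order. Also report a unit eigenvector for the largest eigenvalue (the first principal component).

Step 1 — characteristic polynomial of 2×2 Sigma:
  det(Sigma - λI) = λ² - trace · λ + det = 0.
  trace = 8 + 17 = 25, det = 8·17 - (-6)² = 100.
Step 2 — discriminant:
  Δ = trace² - 4·det = 625 - 400 = 225.
Step 3 — eigenvalues:
  λ = (trace ± √Δ)/2 = (25 ± 15)/2,
  λ_1 = 20,  λ_2 = 5.

Step 4 — unit eigenvector for λ_1: solve (Sigma - λ_1 I)v = 0. First row:
  (8 - 20)·v_x + (-6)·v_y = 0, i.e. (-12)·v_x + (-6)·v_y = 0,
  so v ∝ (b, λ_1 - a) = (-6, 12); multiply by -1 so the first entry is positive: u = (6, -12).
  ||u|| = √((6)² + (-12)²) = √(180) ≈ 13.4164,
  v_1 = u/||u|| ≈ (0.4472, -0.8944) (||v_1|| = 1).

λ_1 = 20,  λ_2 = 5;  v_1 ≈ (0.4472, -0.8944)


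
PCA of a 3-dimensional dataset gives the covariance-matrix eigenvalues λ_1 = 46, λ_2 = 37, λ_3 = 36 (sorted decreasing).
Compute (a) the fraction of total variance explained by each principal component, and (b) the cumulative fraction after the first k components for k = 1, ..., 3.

Step 1 — total variance = trace(Sigma) = Σ λ_i = 46 + 37 + 36 = 119.

Step 2 — fraction explained by component i = λ_i / Σ λ:
  PC1: 46/119 = 0.3866
  PC2: 37/119 = 0.3109
  PC3: 36/119 = 0.3025

Step 3 — cumulative fraction after k components = (λ_1 + ... + λ_k) / Σ λ:
  k = 1: 46/119 = 0.3866
  k = 2: (46 + 37)/119 = 83/119 = 0.6975
  k = 3: (46 + 37 + 36)/119 = 119/119 = 1

Summary (fraction, with percent):

explained: PC1 0.3866 (38.66%), PC2 0.3109 (31.09%), PC3 0.3025 (30.25%);  cumulative: 0.3866, 0.6975, 1


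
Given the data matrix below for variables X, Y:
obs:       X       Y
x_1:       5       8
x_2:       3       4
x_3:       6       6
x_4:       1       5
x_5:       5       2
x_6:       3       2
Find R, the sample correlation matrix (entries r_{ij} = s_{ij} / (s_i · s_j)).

Step 1 — column means:
  mean(X) = (5 + 3 + 6 + 1 + 5 + 3) / 6 = 23/6 = 3.8333
  mean(Y) = (8 + 4 + 6 + 5 + 2 + 2) / 6 = 27/6 = 4.5

Step 2 — sample variances and covariances s[i,j] = (1/(n-1)) · Σ_k (x_{k,i} - mean_i) · (x_{k,j} - mean_j), with n-1 = 5:
  s[X,X] = ((1.1667)·(1.1667) + (-0.8333)·(-0.8333) + (2.1667)·(2.1667) + (-2.8333)·(-2.8333) + (1.1667)·(1.1667) + (-0.8333)·(-0.8333)) / 5 = 16.8333/5 = 3.3667
  s[X,Y] = ((1.1667)·(3.5) + (-0.8333)·(-0.5) + (2.1667)·(1.5) + (-2.8333)·(0.5) + (1.1667)·(-2.5) + (-0.8333)·(-2.5)) / 5 = 5.5/5 = 1.1
  s[Y,Y] = ((3.5)·(3.5) + (-0.5)·(-0.5) + (1.5)·(1.5) + (0.5)·(0.5) + (-2.5)·(-2.5) + (-2.5)·(-2.5)) / 5 = 27.5/5 = 5.5
  Sample standard deviations s_i = √(s[i,i]):
  s(X) = √(3.3667) = 1.8348
  s(Y) = √(5.5) = 2.3452

Step 3 — r_{ij} = s_{ij} / (s_i · s_j):
  r[X,X] = 1 (diagonal).
  r[X,Y] = 1.1 / (1.8348 · 2.3452) = 1.1 / 4.3031 = 0.2556
  r[Y,Y] = 1 (diagonal).

R is symmetric with unit diagonal. Assembling:

R = [[1, 0.2556],
 [0.2556, 1]]


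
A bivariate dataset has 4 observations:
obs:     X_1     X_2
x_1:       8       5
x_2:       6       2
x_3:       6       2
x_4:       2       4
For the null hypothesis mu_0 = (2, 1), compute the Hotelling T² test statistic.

Step 1 — sample mean vector:
  mean(X_1) = (8 + 6 + 6 + 2) / 4 = 22/4 = 5.5
  mean(X_2) = (5 + 2 + 2 + 4) / 4 = 13/4 = 3.25
  x̄ = (5.5, 3.25),  deviation x̄ - mu_0 = (5.5, 3.25) - (2, 1) = (3.5, 2.25).

Step 2 — sample covariance matrix, S[i,j] = (1/(n-1)) · Σ_k (x_{k,i} - mean_i) · (x_{k,j} - mean_j), divisor n-1 = 3:
  S[X_1,X_1] = ((2.5)·(2.5) + (0.5)·(0.5) + (0.5)·(0.5) + (-3.5)·(-3.5)) / 3 = 19/3 = 6.3333
  S[X_1,X_2] = ((2.5)·(1.75) + (0.5)·(-1.25) + (0.5)·(-1.25) + (-3.5)·(0.75)) / 3 = 0.5/3 = 0.1667
  S[X_2,X_2] = ((1.75)·(1.75) + (-1.25)·(-1.25) + (-1.25)·(-1.25) + (0.75)·(0.75)) / 3 = 6.75/3 = 2.25
  S = [[6.3333, 0.1667],
 [0.1667, 2.25]].

Step 3 — invert S. det(S) = 6.3333·2.25 - (0.1667)² = 14.2222.
  S^{-1} = (1/det) · [[d, -b], [-b, a]] = [[0.1582, -0.0117],
 [-0.0117, 0.4453]].

Step 4 — quadratic form (x̄ - mu_0)^T · S^{-1} · (x̄ - mu_0):
  S^{-1} · (x̄ - mu_0) = (0.5273, 0.9609),
  (x̄ - mu_0)^T · [...] = (3.5)·(0.5273) + (2.25)·(0.9609) = 4.0078.

Step 5 — scale by n: T² = 4 · 4.0078 = 16.0312.

T² ≈ 16.0312


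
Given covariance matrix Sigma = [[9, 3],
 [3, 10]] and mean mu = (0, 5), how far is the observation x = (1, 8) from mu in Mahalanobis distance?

Step 1 — centre the observation: (x - mu) = (1, 3).

Step 2 — invert Sigma. det(Sigma) = 9·10 - (3)² = 81.
  Sigma^{-1} = (1/det) · [[d, -b], [-b, a]] = [[0.1235, -0.037],
 [-0.037, 0.1111]].

Step 3 — form the quadratic (x - mu)^T · Sigma^{-1} · (x - mu):
  Sigma^{-1} · (x - mu) = (0.0123, 0.2963).
  (x - mu)^T · [Sigma^{-1} · (x - mu)] = (1)·(0.0123) + (3)·(0.2963) = 0.9012.

Step 4 — take square root: d = √(0.9012) ≈ 0.9493.

d(x, mu) = √(0.9012) ≈ 0.9493
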